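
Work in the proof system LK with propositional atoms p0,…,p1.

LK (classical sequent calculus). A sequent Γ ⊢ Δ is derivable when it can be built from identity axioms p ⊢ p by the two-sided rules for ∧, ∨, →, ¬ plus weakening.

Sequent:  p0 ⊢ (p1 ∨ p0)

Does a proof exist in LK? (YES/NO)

Derivation (root first):
[∨R] p0 ⊢ (p1 ∨ p0)
  [WR] p0 ⊢ p0, p1
    [Ax] p0 ⊢ p0

Result: YES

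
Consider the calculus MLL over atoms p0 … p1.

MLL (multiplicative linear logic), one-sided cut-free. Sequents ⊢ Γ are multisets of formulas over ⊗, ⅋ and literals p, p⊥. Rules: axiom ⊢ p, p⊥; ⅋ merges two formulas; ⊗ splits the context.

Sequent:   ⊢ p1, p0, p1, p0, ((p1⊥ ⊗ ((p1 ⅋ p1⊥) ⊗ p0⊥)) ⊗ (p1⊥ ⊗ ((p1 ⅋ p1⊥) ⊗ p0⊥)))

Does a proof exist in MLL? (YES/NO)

Proof tree:
[⊗]  ⊢ p1, p0, p1, p0, ((p1⊥ ⊗ ((p1 ⅋ p1⊥) ⊗ p0⊥)) ⊗ (p1⊥ ⊗ ((p1 ⅋ p1⊥) ⊗ p0⊥)))
  [⊗]  ⊢ p1, p0, (p1⊥ ⊗ ((p1 ⅋ p1⊥) ⊗ p0⊥))
    [Ax]  ⊢ p1, p1⊥
    [⊗]  ⊢ p0, ((p1 ⅋ p1⊥) ⊗ p0⊥)
      [⅋]  ⊢ (p1 ⅋ p1⊥)
        [Ax]  ⊢ p1, p1⊥
      [Ax]  ⊢ p0, p0⊥
  [⊗]  ⊢ p1, p0, (p1⊥ ⊗ ((p1 ⅋ p1⊥) ⊗ p0⊥))
    [Ax]  ⊢ p1, p1⊥
    [⊗]  ⊢ p0, ((p1 ⅋ p1⊥) ⊗ p0⊥)
      [⅋]  ⊢ (p1 ⅋ p1⊥)
        [Ax]  ⊢ p1, p1⊥
      [Ax]  ⊢ p0, p0⊥

Result: YES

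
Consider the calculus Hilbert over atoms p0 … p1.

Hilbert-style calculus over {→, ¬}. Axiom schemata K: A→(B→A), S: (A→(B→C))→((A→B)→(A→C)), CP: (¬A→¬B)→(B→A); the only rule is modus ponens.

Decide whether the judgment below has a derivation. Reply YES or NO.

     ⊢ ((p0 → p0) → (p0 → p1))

Enumerate valuations to refute Γ ⊢ Δ:
  v=00: Γ:[] Δ:[((p0 → p0) → (p0 → p1))=T] refutes=False
  v=01: Γ:[] Δ:[((p0 → p0) → (p0 → p1))=T] refutes=False
  v=10: Γ:[] Δ:[((p0 → p0) → (p0 → p1))=F] refutes=True  ← countermodel

Result: NO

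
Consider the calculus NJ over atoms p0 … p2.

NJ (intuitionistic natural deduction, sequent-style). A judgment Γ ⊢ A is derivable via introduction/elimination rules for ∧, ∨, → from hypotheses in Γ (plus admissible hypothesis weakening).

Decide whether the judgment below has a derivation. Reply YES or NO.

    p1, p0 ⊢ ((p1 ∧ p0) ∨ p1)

Proof tree:
[∨I₁] p1, p0 ⊢ ((p1 ∧ p0) ∨ p1)
  [∧I] p1, p0 ⊢ (p1 ∧ p0)
    [Ax] p1 ⊢ p1
    [Ax] p0 ⊢ p0

Result: YES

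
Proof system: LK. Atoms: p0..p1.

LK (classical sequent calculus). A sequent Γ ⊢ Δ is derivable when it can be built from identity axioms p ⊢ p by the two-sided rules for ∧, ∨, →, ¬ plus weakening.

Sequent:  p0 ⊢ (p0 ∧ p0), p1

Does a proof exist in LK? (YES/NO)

Proof tree:
[WR] p0 ⊢ (p0 ∧ p0), p1
  [∧R] p0 ⊢ (p0 ∧ p0)
    [Ax] p0 ⊢ p0
    [Ax] p0 ⊢ p0

Result: YES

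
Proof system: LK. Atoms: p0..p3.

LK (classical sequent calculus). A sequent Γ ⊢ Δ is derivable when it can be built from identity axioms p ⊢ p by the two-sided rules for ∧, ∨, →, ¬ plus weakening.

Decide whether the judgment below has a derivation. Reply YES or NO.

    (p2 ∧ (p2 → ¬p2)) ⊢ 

Derivation trace:
[∧L] (p2 ∧ (p2 → ¬p2)) ⊢ 
  [→L] p2, (p2 → ¬p2) ⊢ 
    [Ax] p2 ⊢ p2
    [¬L] p2, ¬p2 ⊢ 
      [Ax] p2 ⊢ p2

Result: YES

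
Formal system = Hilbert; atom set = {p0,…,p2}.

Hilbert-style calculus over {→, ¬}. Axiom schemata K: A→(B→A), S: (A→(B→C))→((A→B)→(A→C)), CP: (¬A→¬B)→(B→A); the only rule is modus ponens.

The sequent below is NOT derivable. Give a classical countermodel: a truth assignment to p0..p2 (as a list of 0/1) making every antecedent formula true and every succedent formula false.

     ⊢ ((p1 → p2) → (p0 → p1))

Truth-table refutation:
  v=000: Γ:[] Δ:[((p1 → p2) → (p0 → p1))=T] refutes=False
  v=001: Γ:[] Δ:[((p1 → p2) → (p0 → p1))=T] refutes=False
  v=010: Γ:[] Δ:[((p1 → p2) → (p0 → p1))=T] refutes=False
  v=011: Γ:[] Δ:[((p1 → p2) → (p0 → p1))=T] refutes=False
  v=100: Γ:[] Δ:[((p1 → p2) → (p0 → p1))=F] refutes=True  ← countermodel

Result: [1, 0, 0]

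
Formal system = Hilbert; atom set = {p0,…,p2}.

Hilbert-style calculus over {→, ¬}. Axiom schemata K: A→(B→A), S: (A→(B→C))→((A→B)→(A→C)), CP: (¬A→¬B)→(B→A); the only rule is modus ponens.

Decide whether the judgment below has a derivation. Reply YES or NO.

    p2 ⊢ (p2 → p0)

Truth-table refutation:
  v=000: Γ:[p2=F] Δ:[(p2 → p0)=T] refutes=False
  v=001: Γ:[p2=T] Δ:[(p2 → p0)=F] refutes=True  ← countermodel

Result: NO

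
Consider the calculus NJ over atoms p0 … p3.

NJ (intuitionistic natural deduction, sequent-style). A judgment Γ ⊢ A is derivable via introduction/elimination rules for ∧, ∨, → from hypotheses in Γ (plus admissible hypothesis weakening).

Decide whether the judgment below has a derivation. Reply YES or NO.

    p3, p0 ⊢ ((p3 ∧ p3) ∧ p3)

Proof tree:
[∧I] p3, p0 ⊢ ((p3 ∧ p3) ∧ p3)
  [∧I] p3 ⊢ (p3 ∧ p3)
    [Ax] p3 ⊢ p3
    [Ax] p3 ⊢ p3
  [Wk] p3, p0 ⊢ p3
    [Ax] p3 ⊢ p3

Result: YES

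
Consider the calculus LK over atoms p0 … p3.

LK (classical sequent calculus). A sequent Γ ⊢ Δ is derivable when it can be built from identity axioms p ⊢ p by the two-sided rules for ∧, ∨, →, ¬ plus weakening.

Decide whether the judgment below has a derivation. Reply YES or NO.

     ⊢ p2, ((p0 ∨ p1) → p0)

Search for a countermodel by truth-table:
  v=0000: Γ:[] Δ:[p2=F, ((p0 ∨ p1) → p0)=T] refutes=False
  v=0001: Γ:[] Δ:[p2=F, ((p0 ∨ p1) → p0)=T] refutes=False
  v=0010: Γ:[] Δ:[p2=T, ((p0 ∨ p1) → p0)=T] refutes=False
  v=0011: Γ:[] Δ:[p2=T, ((p0 ∨ p1) → p0)=T] refutes=False
  v=0100: Γ:[] Δ:[p2=F, ((p0 ∨ p1) → p0)=F] refutes=True  ← countermodel

Result: NO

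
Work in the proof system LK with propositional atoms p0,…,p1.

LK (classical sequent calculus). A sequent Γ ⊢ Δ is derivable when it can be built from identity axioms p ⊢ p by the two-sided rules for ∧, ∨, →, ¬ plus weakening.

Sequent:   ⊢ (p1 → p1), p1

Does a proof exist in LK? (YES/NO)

Proof tree:
[WR]  ⊢ (p1 → p1), p1
  [→R]  ⊢ (p1 → p1)
    [Ax] p1 ⊢ p1

Result: YES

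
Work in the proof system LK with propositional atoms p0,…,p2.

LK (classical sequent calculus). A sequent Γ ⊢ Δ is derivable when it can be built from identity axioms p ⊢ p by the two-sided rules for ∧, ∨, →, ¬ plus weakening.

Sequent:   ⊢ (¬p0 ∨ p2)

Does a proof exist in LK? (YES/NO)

Truth-table refutation:
  v=000: Γ:[] Δ:[(¬p0 ∨ p2)=T] refutes=False
  v=001: Γ:[] Δ:[(¬p0 ∨ p2)=T] refutes=False
  v=010: Γ:[] Δ:[(¬p0 ∨ p2)=T] refutes=False
  v=011: Γ:[] Δ:[(¬p0 ∨ p2)=T] refutes=False
  v=100: Γ:[] Δ:[(¬p0 ∨ p2)=F] refutes=True  ← countermodel

Result: NO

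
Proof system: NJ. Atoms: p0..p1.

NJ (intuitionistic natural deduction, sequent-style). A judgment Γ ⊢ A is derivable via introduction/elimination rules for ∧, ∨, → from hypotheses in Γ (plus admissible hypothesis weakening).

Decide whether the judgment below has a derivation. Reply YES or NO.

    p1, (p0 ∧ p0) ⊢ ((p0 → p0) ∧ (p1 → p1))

Derivation (root first):
[∧I] p1, (p0 ∧ p0) ⊢ ((p0 → p0) ∧ (p1 → p1))
  [→I] (p0 ∧ p0), p1 ⊢ (p0 → p0)
    [Wk] p0, (p0 ∧ p0), p1 ⊢ p0
      [Wk] p0, (p0 ∧ p0) ⊢ p0
        [Ax] p0 ⊢ p0
  [→I]  ⊢ (p1 → p1)
    [Ax] p1 ⊢ p1

Result: YES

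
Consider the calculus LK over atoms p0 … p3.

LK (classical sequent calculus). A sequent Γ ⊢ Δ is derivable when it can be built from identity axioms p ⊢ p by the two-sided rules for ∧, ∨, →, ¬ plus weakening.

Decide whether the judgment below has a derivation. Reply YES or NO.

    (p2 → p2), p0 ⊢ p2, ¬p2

Derivation trace:
[WL] (p2 → p2), p0 ⊢ p2, ¬p2
  [¬R] (p2 → p2) ⊢ p2, ¬p2
    [→L] p2, (p2 → p2) ⊢ p2
      [Ax] p2 ⊢ p2
      [Ax] p2 ⊢ p2

Result: YES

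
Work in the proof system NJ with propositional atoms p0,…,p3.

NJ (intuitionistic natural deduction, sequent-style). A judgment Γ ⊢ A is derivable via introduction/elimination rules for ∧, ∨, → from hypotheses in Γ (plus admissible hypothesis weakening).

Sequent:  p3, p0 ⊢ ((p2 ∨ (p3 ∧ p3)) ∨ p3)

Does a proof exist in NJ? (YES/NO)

Derivation (root first):
[Wk] p3, p0 ⊢ ((p2 ∨ (p3 ∧ p3)) ∨ p3)
  [∨I₁] p3 ⊢ ((p2 ∨ (p3 ∧ p3)) ∨ p3)
    [∨I₂] p3 ⊢ (p2 ∨ (p3 ∧ p3))
      [∧I] p3 ⊢ (p3 ∧ p3)
        [Ax] p3 ⊢ p3
        [Ax] p3 ⊢ p3

Result: YES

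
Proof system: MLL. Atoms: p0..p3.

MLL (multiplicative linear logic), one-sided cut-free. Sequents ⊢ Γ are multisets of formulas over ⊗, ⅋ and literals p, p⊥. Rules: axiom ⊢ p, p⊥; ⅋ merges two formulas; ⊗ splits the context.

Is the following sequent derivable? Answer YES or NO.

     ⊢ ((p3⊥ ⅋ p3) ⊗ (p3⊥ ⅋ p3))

Derivation trace:
[⊗]  ⊢ ((p3⊥ ⅋ p3) ⊗ (p3⊥ ⅋ p3))
  [⅋]  ⊢ (p3⊥ ⅋ p3)
    [Ax]  ⊢ p3, p3⊥
  [⅋]  ⊢ (p3⊥ ⅋ p3)
    [Ax]  ⊢ p3, p3⊥

Result: YES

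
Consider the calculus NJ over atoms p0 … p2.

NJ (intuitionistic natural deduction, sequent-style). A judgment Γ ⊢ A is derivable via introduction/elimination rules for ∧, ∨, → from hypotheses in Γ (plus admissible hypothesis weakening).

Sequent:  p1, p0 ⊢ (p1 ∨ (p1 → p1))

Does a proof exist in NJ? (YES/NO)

Derivation (root first):
[∨I₂] p1, p0 ⊢ (p1 ∨ (p1 → p1))
  [→I] p1, p0 ⊢ (p1 → p1)
    [Wk] p1, p0, p1 ⊢ p1
      [Wk] p1, p0 ⊢ p1
        [Ax] p1 ⊢ p1

Result: YES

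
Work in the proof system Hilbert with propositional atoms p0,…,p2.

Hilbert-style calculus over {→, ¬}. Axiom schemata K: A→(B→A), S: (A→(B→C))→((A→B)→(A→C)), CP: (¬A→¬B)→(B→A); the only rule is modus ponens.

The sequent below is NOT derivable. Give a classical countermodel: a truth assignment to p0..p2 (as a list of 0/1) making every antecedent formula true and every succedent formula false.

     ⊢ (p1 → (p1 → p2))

Truth-table refutation:
  v=000: Γ:[] Δ:[(p1 → (p1 → p2))=T] refutes=False
  v=001: Γ:[] Δ:[(p1 → (p1 → p2))=T] refutes=False
  v=010: Γ:[] Δ:[(p1 → (p1 → p2))=F] refutes=True  ← countermodel

Result: [0, 1, 0]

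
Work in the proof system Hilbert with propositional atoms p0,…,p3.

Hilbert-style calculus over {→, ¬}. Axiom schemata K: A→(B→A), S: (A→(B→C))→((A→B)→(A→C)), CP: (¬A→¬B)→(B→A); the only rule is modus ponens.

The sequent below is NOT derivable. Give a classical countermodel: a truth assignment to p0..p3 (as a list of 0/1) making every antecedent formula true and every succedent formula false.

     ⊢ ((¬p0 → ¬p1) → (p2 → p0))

Truth-table refutation:
  v=0000: Γ:[] Δ:[((¬p0 → ¬p1) → (p2 → p0))=T] refutes=False
  v=0001: Γ:[] Δ:[((¬p0 → ¬p1) → (p2 → p0))=T] refutes=False
  v=0010: Γ:[] Δ:[((¬p0 → ¬p1) → (p2 → p0))=F] refutes=True  ← countermodel

Result: [0, 0, 1, 0]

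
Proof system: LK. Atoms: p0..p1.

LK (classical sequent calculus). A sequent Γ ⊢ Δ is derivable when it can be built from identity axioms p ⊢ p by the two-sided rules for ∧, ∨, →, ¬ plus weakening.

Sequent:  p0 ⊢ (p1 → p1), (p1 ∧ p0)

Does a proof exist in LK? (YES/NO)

Derivation trace:
[∧R] p0 ⊢ (p1 → p1), (p1 ∧ p0)
  [WR]  ⊢ (p1 → p1), p1
    [→R]  ⊢ (p1 → p1)
      [Ax] p1 ⊢ p1
  [Ax] p0 ⊢ p0

Result: YES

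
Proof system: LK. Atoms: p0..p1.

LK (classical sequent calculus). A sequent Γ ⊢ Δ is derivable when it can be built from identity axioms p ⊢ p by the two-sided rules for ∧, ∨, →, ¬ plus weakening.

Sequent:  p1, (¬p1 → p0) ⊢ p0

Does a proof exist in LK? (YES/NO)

Truth-table refutation:
  v=00: Γ:[p1=F, (¬p1 → p0)=F] Δ:[p0=F] refutes=False
  v=01: Γ:[p1=T, (¬p1 → p0)=T] Δ:[p0=F] refutes=True  ← countermodel

Result: NO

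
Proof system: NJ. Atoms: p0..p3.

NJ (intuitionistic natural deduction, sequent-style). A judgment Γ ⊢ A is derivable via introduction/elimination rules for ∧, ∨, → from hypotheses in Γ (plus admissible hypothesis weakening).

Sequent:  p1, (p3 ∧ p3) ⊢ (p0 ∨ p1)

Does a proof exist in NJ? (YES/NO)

Derivation (root first):
[Wk] p1, (p3 ∧ p3) ⊢ (p0 ∨ p1)
  [∨I₂] p1 ⊢ (p0 ∨ p1)
    [Ax] p1 ⊢ p1

Result: YES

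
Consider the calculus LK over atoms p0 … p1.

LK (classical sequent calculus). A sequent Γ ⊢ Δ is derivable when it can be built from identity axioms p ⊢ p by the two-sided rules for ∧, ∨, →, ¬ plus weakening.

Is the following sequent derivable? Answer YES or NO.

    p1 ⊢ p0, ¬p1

Enumerate valuations to refute Γ ⊢ Δ:
  v=00: Γ:[p1=F] Δ:[p0=F, ¬p1=T] refutes=False
  v=01: Γ:[p1=T] Δ:[p0=F, ¬p1=F] refutes=True  ← countermodel

Result: NO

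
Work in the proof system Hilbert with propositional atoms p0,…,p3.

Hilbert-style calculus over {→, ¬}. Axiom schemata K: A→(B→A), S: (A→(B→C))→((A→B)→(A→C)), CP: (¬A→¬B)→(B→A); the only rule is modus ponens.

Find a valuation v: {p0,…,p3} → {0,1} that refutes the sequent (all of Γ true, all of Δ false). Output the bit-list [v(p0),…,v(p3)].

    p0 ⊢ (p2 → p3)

Enumerate valuations to refute Γ ⊢ Δ:
  v=0000: Γ:[p0=F] Δ:[(p2 → p3)=T] refutes=False
  v=0001: Γ:[p0=F] Δ:[(p2 → p3)=T] refutes=False
  v=0010: Γ:[p0=F] Δ:[(p2 → p3)=F] refutes=False
  v=0011: Γ:[p0=F] Δ:[(p2 → p3)=T] refutes=False
  v=0100: Γ:[p0=F] Δ:[(p2 → p3)=T] refutes=False
  v=0101: Γ:[p0=F] Δ:[(p2 → p3)=T] refutes=False
  v=0110: Γ:[p0=F] Δ:[(p2 → p3)=F] refutes=False
  v=0111: Γ:[p0=F] Δ:[(p2 → p3)=T] refutes=False
  v=1000: Γ:[p0=T] Δ:[(p2 → p3)=T] refutes=False
  v=1001: Γ:[p0=T] Δ:[(p2 → p3)=T] refutes=False
  v=1010: Γ:[p0=T] Δ:[(p2 → p3)=F] refutes=True  ← countermodel

Result: [1, 0, 1, 0]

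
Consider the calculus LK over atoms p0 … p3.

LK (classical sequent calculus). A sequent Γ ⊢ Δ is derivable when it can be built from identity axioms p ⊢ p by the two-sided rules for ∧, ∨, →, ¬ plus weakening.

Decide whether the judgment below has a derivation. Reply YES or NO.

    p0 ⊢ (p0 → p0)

Derivation (root first):
[→R] p0 ⊢ (p0 → p0)
  [WL] p0, p0 ⊢ p0
    [Ax] p0 ⊢ p0

Result: YES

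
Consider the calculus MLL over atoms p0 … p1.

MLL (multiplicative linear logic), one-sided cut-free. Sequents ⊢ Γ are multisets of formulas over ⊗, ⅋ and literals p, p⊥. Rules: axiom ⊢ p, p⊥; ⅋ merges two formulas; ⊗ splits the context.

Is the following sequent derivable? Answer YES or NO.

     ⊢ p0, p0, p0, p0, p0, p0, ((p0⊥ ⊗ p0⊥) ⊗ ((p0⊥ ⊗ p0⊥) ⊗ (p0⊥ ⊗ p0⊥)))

Proof tree:
[⊗]  ⊢ p0, p0, p0, p0, p0, p0, ((p0⊥ ⊗ p0⊥) ⊗ ((p0⊥ ⊗ p0⊥) ⊗ (p0⊥ ⊗ p0⊥)))
  [⊗]  ⊢ p0, p0, (p0⊥ ⊗ p0⊥)
    [Ax]  ⊢ p0, p0⊥
    [Ax]  ⊢ p0, p0⊥
  [⊗]  ⊢ p0, p0, p0, p0, ((p0⊥ ⊗ p0⊥) ⊗ (p0⊥ ⊗ p0⊥))
    [⊗]  ⊢ p0, p0, (p0⊥ ⊗ p0⊥)
      [Ax]  ⊢ p0, p0⊥
      [Ax]  ⊢ p0, p0⊥
    [⊗]  ⊢ p0, p0, (p0⊥ ⊗ p0⊥)
      [Ax]  ⊢ p0, p0⊥
      [Ax]  ⊢ p0, p0⊥

Result: YES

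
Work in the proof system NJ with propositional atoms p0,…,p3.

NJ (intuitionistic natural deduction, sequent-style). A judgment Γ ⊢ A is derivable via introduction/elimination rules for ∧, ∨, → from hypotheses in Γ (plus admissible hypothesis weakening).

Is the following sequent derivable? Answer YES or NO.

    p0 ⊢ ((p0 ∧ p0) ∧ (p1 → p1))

Derivation (root first):
[∧I] p0 ⊢ ((p0 ∧ p0) ∧ (p1 → p1))
  [∧I] p0 ⊢ (p0 ∧ p0)
    [Ax] p0 ⊢ p0
    [Ax] p0 ⊢ p0
  [→I]  ⊢ (p1 → p1)
    [Ax] p1 ⊢ p1

Result: YES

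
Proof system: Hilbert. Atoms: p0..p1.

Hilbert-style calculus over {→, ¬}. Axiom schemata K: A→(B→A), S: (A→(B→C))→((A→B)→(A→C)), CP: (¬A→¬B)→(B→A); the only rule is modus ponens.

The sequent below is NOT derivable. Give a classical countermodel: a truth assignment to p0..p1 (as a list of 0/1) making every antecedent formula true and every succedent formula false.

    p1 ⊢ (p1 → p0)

Enumerate valuations to refute Γ ⊢ Δ:
  v=00: Γ:[p1=F] Δ:[(p1 → p0)=T] refutes=False
  v=01: Γ:[p1=T] Δ:[(p1 → p0)=F] refutes=True  ← countermodel

Result: [0, 1]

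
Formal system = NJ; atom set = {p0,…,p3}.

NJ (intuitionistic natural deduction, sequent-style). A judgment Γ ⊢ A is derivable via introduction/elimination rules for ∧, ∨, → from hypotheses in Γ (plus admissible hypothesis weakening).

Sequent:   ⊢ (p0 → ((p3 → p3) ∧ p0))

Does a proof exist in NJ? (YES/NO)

Derivation trace:
[→I]  ⊢ (p0 → ((p3 → p3) ∧ p0))
  [∧I] p0 ⊢ ((p3 → p3) ∧ p0)
    [→I]  ⊢ (p3 → p3)
      [Ax] p3 ⊢ p3
    [Ax] p0 ⊢ p0

Result: YES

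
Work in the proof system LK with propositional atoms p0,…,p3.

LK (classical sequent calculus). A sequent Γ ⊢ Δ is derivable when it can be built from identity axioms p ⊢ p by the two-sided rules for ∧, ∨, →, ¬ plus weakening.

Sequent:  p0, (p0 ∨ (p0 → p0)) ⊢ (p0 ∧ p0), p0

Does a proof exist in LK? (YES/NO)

Derivation trace:
[∨L] p0, (p0 ∨ (p0 → p0)) ⊢ (p0 ∧ p0), p0
  [∧R] p0 ⊢ (p0 ∧ p0)
    [Ax] p0 ⊢ p0
    [Ax] p0 ⊢ p0
  [→L] p0, (p0 → p0) ⊢ p0
    [Ax] p0 ⊢ p0
    [Ax] p0 ⊢ p0

Result: YES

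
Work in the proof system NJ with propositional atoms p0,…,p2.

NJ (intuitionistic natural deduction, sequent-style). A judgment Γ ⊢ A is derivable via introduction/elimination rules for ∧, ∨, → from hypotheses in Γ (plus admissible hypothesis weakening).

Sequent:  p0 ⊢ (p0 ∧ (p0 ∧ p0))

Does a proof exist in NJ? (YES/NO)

Derivation (root first):
[∧I] p0 ⊢ (p0 ∧ (p0 ∧ p0))
  [Ax] p0 ⊢ p0
  [∧I] p0 ⊢ (p0 ∧ p0)
    [Ax] p0 ⊢ p0
    [Ax] p0 ⊢ p0

Result: YES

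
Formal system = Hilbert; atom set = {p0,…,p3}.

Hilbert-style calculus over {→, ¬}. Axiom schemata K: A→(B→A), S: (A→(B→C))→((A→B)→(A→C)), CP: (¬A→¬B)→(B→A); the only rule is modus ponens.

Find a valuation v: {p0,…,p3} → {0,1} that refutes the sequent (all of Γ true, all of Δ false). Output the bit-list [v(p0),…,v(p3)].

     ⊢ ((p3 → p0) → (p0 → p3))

Search for a countermodel by truth-table:
  v=0000: Γ:[] Δ:[((p3 → p0) → (p0 → p3))=T] refutes=False
  v=0001: Γ:[] Δ:[((p3 → p0) → (p0 → p3))=T] refutes=False
  v=0010: Γ:[] Δ:[((p3 → p0) → (p0 → p3))=T] refutes=False
  v=0011: Γ:[] Δ:[((p3 → p0) → (p0 → p3))=T] refutes=False
  v=0100: Γ:[] Δ:[((p3 → p0) → (p0 → p3))=T] refutes=False
  v=0101: Γ:[] Δ:[((p3 → p0) → (p0 → p3))=T] refutes=False
  v=0110: Γ:[] Δ:[((p3 → p0) → (p0 → p3))=T] refutes=False
  v=0111: Γ:[] Δ:[((p3 → p0) → (p0 → p3))=T] refutes=False
  v=1000: Γ:[] Δ:[((p3 → p0) → (p0 → p3))=F] refutes=True  ← countermodel

Result: [1, 0, 0, 0]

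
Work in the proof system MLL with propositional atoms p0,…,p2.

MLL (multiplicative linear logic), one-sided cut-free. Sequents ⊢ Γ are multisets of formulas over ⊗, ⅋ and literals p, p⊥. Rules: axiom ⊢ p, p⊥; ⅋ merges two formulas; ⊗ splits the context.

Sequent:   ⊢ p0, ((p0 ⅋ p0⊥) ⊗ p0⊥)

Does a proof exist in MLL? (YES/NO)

Proof tree:
[⊗]  ⊢ p0, ((p0 ⅋ p0⊥) ⊗ p0⊥)
  [⅋]  ⊢ (p0 ⅋ p0⊥)
    [Ax]  ⊢ p0, p0⊥
  [Ax]  ⊢ p0, p0⊥

Result: YES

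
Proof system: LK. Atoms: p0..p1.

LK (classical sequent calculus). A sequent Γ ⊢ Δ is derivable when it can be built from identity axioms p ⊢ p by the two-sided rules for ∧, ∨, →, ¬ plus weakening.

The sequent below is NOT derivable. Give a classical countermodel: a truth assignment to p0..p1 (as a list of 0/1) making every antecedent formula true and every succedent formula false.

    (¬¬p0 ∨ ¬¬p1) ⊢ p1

Enumerate valuations to refute Γ ⊢ Δ:
  v=00: Γ:[(¬¬p0 ∨ ¬¬p1)=F] Δ:[p1=F] refutes=False
  v=01: Γ:[(¬¬p0 ∨ ¬¬p1)=T] Δ:[p1=T] refutes=False
  v=10: Γ:[(¬¬p0 ∨ ¬¬p1)=T] Δ:[p1=F] refutes=True  ← countermodel

Result: [1, 0]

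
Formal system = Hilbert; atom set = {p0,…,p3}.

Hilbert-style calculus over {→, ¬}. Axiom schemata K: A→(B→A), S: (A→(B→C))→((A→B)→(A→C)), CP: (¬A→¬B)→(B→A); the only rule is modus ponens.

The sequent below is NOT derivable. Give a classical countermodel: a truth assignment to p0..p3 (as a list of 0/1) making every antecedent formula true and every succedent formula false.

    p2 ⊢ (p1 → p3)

Search for a countermodel by truth-table:
  v=0000: Γ:[p2=F] Δ:[(p1 → p3)=T] refutes=False
  v=0001: Γ:[p2=F] Δ:[(p1 → p3)=T] refutes=False
  v=0010: Γ:[p2=T] Δ:[(p1 → p3)=T] refutes=False
  v=0011: Γ:[p2=T] Δ:[(p1 → p3)=T] refutes=False
  v=0100: Γ:[p2=F] Δ:[(p1 → p3)=F] refutes=False
  v=0101: Γ:[p2=F] Δ:[(p1 → p3)=T] refutes=False
  v=0110: Γ:[p2=T] Δ:[(p1 → p3)=F] refutes=True  ← countermodel

Result: [0, 1, 1, 0]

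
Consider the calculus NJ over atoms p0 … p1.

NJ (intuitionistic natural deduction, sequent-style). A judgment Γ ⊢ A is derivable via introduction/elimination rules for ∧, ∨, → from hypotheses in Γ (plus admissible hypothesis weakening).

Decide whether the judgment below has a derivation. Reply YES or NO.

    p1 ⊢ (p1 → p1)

Derivation (root first):
[→I] p1 ⊢ (p1 → p1)
  [Wk] p1, p1 ⊢ p1
    [Ax] p1 ⊢ p1

Result: YES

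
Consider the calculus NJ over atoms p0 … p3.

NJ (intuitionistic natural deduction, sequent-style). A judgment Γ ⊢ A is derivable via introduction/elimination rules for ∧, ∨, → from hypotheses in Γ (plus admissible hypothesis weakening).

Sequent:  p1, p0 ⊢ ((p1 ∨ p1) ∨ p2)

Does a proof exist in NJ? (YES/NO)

Derivation (root first):
[Wk] p1, p0 ⊢ ((p1 ∨ p1) ∨ p2)
  [∨I₁] p1 ⊢ ((p1 ∨ p1) ∨ p2)
    [∨I₂] p1 ⊢ (p1 ∨ p1)
      [Ax] p1 ⊢ p1

Result: YES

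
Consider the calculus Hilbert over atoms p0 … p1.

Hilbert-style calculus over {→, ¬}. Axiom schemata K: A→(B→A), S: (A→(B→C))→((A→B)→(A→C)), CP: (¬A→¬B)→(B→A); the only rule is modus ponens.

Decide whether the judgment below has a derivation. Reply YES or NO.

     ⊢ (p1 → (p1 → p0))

Truth-table refutation:
  v=00: Γ:[] Δ:[(p1 → (p1 → p0))=T] refutes=False
  v=01: Γ:[] Δ:[(p1 → (p1 → p0))=F] refutes=True  ← countermodel

Result: NO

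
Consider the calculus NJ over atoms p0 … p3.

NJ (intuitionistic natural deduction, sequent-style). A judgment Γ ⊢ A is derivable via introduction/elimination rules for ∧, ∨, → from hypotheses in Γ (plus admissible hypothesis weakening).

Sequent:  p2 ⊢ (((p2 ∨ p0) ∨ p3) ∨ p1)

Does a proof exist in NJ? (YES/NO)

Proof tree:
[∨I₁] p2 ⊢ (((p2 ∨ p0) ∨ p3) ∨ p1)
  [∨I₁] p2 ⊢ ((p2 ∨ p0) ∨ p3)
    [∨I₁] p2 ⊢ (p2 ∨ p0)
      [Ax] p2 ⊢ p2

Result: YES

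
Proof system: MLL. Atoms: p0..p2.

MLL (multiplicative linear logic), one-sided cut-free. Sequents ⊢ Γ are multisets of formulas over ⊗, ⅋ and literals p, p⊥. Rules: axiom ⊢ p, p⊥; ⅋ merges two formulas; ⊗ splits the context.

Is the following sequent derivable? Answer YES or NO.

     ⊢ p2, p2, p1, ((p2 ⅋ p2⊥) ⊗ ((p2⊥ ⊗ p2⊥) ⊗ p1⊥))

Derivation trace:
[⊗]  ⊢ p2, p2, p1, ((p2 ⅋ p2⊥) ⊗ ((p2⊥ ⊗ p2⊥) ⊗ p1⊥))
  [⅋]  ⊢ (p2 ⅋ p2⊥)
    [Ax]  ⊢ p2, p2⊥
  [⊗]  ⊢ p2, p2, p1, ((p2⊥ ⊗ p2⊥) ⊗ p1⊥)
    [⊗]  ⊢ p2, p2, (p2⊥ ⊗ p2⊥)
      [Ax]  ⊢ p2, p2⊥
      [Ax]  ⊢ p2, p2⊥
    [Ax]  ⊢ p1, p1⊥

Result: YES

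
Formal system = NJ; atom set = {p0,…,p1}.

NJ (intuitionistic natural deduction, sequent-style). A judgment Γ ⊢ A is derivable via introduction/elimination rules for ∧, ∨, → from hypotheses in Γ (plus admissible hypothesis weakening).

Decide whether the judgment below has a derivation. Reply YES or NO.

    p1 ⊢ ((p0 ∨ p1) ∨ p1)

Derivation trace:
[∨I₁] p1 ⊢ ((p0 ∨ p1) ∨ p1)
  [∨I₂] p1 ⊢ (p0 ∨ p1)
    [Ax] p1 ⊢ p1

Result: YES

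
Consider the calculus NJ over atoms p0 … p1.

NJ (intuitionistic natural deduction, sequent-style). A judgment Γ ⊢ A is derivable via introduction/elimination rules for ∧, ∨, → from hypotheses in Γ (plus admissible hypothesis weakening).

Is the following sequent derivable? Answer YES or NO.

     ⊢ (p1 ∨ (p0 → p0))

Derivation (root first):
[∨I₂]  ⊢ (p1 ∨ (p0 → p0))
  [→I]  ⊢ (p0 → p0)
    [Ax] p0 ⊢ p0

Result: YES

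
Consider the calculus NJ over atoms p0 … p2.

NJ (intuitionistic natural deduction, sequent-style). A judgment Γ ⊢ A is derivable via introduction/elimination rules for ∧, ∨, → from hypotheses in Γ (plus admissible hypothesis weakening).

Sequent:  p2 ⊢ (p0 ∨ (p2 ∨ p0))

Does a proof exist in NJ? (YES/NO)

Derivation (root first):
[∨I₂] p2 ⊢ (p0 ∨ (p2 ∨ p0))
  [∨I₁] p2 ⊢ (p2 ∨ p0)
    [Ax] p2 ⊢ p2

Result: YES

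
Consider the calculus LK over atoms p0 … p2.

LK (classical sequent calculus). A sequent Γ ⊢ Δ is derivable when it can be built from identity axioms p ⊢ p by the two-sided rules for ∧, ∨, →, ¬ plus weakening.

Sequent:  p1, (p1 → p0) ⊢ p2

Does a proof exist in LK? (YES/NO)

Truth-table refutation:
  v=000: Γ:[p1=F, (p1 → p0)=T] Δ:[p2=F] refutes=False
  v=001: Γ:[p1=F, (p1 → p0)=T] Δ:[p2=T] refutes=False
  v=010: Γ:[p1=T, (p1 → p0)=F] Δ:[p2=F] refutes=False
  v=011: Γ:[p1=T, (p1 → p0)=F] Δ:[p2=T] refutes=False
  v=100: Γ:[p1=F, (p1 → p0)=T] Δ:[p2=F] refutes=False
  v=101: Γ:[p1=F, (p1 → p0)=T] Δ:[p2=T] refutes=False
  v=110: Γ:[p1=T, (p1 → p0)=T] Δ:[p2=F] refutes=True  ← countermodel

Result: NO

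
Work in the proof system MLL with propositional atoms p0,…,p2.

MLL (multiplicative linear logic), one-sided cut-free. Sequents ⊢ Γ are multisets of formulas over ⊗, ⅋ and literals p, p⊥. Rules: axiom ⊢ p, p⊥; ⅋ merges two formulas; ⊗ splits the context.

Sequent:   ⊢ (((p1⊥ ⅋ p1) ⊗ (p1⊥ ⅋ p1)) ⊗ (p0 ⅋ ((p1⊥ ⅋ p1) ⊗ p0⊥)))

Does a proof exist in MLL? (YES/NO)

Derivation trace:
[⊗]  ⊢ (((p1⊥ ⅋ p1) ⊗ (p1⊥ ⅋ p1)) ⊗ (p0 ⅋ ((p1⊥ ⅋ p1) ⊗ p0⊥)))
  [⊗]  ⊢ ((p1⊥ ⅋ p1) ⊗ (p1⊥ ⅋ p1))
    [⅋]  ⊢ (p1⊥ ⅋ p1)
      [Ax]  ⊢ p1, p1⊥
    [⅋]  ⊢ (p1⊥ ⅋ p1)
      [Ax]  ⊢ p1, p1⊥
  [⅋]  ⊢ (p0 ⅋ ((p1⊥ ⅋ p1) ⊗ p0⊥))
    [⊗]  ⊢ p0, ((p1⊥ ⅋ p1) ⊗ p0⊥)
      [⅋]  ⊢ (p1⊥ ⅋ p1)
        [Ax]  ⊢ p1, p1⊥
      [Ax]  ⊢ p0, p0⊥

Result: YES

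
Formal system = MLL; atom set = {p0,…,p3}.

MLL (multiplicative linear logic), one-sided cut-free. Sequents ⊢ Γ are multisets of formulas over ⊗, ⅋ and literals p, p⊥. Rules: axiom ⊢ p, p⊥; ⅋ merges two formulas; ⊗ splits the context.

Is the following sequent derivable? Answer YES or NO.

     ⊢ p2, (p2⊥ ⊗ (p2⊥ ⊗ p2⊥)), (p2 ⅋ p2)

Proof tree:
[⅋]  ⊢ p2, (p2⊥ ⊗ (p2⊥ ⊗ p2⊥)), (p2 ⅋ p2)
  [⊗]  ⊢ p2, p2, p2, (p2⊥ ⊗ (p2⊥ ⊗ p2⊥))
    [Ax]  ⊢ p2, p2⊥
    [⊗]  ⊢ p2, p2, (p2⊥ ⊗ p2⊥)
      [Ax]  ⊢ p2, p2⊥
      [Ax]  ⊢ p2, p2⊥

Result: YES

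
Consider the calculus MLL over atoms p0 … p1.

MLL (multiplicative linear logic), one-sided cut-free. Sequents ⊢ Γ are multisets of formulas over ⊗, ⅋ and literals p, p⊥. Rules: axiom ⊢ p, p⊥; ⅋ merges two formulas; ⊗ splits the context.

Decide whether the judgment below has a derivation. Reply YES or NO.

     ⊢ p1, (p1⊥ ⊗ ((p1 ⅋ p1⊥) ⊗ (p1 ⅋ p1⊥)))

Derivation (root first):
[⊗]  ⊢ p1, (p1⊥ ⊗ ((p1 ⅋ p1⊥) ⊗ (p1 ⅋ p1⊥)))
  [Ax]  ⊢ p1, p1⊥
  [⊗]  ⊢ ((p1 ⅋ p1⊥) ⊗ (p1 ⅋ p1⊥))
    [⅋]  ⊢ (p1 ⅋ p1⊥)
      [Ax]  ⊢ p1, p1⊥
    [⅋]  ⊢ (p1 ⅋ p1⊥)
      [Ax]  ⊢ p1, p1⊥

Result: YES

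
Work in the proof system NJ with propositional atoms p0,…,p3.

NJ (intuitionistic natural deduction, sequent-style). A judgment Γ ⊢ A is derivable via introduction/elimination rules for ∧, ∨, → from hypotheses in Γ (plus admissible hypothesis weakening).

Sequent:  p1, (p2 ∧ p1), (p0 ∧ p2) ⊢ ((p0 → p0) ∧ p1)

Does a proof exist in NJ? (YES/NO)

Proof tree:
[Wk] p1, (p2 ∧ p1), (p0 ∧ p2) ⊢ ((p0 → p0) ∧ p1)
  [∧I] p1, (p2 ∧ p1) ⊢ ((p0 → p0) ∧ p1)
    [→I] (p2 ∧ p1) ⊢ (p0 → p0)
      [Wk] p0, (p2 ∧ p1) ⊢ p0
        [Ax] p0 ⊢ p0
    [Ax] p1 ⊢ p1

Result: YES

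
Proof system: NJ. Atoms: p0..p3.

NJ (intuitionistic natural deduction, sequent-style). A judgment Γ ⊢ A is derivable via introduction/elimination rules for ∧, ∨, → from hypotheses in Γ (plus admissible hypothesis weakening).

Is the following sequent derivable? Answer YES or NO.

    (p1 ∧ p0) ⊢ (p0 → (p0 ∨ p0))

Proof tree:
[→I] (p1 ∧ p0) ⊢ (p0 → (p0 ∨ p0))
  [Wk] p0, (p1 ∧ p0) ⊢ (p0 ∨ p0)
    [∨I₁] p0 ⊢ (p0 ∨ p0)
      [Ax] p0 ⊢ p0

Result: YES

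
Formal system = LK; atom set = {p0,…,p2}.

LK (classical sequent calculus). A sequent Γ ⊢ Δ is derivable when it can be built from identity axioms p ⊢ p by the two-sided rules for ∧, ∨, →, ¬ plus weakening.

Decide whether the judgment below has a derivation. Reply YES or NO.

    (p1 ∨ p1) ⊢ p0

Search for a countermodel by truth-table:
  v=000: Γ:[(p1 ∨ p1)=F] Δ:[p0=F] refutes=False
  v=001: Γ:[(p1 ∨ p1)=F] Δ:[p0=F] refutes=False
  v=010: Γ:[(p1 ∨ p1)=T] Δ:[p0=F] refutes=True  ← countermodel

Result: NO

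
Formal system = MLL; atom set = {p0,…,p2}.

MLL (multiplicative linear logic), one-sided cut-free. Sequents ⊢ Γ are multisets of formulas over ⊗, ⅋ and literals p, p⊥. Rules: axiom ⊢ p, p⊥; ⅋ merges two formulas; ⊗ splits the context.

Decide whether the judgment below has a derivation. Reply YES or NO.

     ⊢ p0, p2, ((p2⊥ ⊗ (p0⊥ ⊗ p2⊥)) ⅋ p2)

Proof tree:
[⅋]  ⊢ p0, p2, ((p2⊥ ⊗ (p0⊥ ⊗ p2⊥)) ⅋ p2)
  [⊗]  ⊢ p2, p0, p2, (p2⊥ ⊗ (p0⊥ ⊗ p2⊥))
    [Ax]  ⊢ p2, p2⊥
    [⊗]  ⊢ p0, p2, (p0⊥ ⊗ p2⊥)
      [Ax]  ⊢ p0, p0⊥
      [Ax]  ⊢ p2, p2⊥

Result: YES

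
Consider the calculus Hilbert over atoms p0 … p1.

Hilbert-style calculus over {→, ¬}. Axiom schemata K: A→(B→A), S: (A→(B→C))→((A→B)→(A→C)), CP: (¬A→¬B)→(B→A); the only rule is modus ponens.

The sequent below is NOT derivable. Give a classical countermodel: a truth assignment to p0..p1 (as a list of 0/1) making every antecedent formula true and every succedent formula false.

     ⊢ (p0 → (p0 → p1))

Search for a countermodel by truth-table:
  v=00: Γ:[] Δ:[(p0 → (p0 → p1))=T] refutes=False
  v=01: Γ:[] Δ:[(p0 → (p0 → p1))=T] refutes=False
  v=10: Γ:[] Δ:[(p0 → (p0 → p1))=F] refutes=True  ← countermodel

Result: [1, 0]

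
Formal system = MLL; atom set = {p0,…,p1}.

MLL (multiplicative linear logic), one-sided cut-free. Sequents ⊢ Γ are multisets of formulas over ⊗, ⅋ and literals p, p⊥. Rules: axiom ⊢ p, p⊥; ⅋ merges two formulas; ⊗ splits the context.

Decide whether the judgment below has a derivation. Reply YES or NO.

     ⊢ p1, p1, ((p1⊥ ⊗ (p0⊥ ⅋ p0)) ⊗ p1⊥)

Proof tree:
[⊗]  ⊢ p1, p1, ((p1⊥ ⊗ (p0⊥ ⅋ p0)) ⊗ p1⊥)
  [⊗]  ⊢ p1, (p1⊥ ⊗ (p0⊥ ⅋ p0))
    [Ax]  ⊢ p1, p1⊥
    [⅋]  ⊢ (p0⊥ ⅋ p0)
      [Ax]  ⊢ p0, p0⊥
  [Ax]  ⊢ p1, p1⊥

Result: YES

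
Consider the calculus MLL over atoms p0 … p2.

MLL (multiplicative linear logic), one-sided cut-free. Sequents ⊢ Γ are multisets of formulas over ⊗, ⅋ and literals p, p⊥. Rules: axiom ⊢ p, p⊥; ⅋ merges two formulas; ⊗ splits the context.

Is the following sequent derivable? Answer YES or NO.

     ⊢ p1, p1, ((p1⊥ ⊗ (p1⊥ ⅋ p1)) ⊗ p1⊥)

Proof tree:
[⊗]  ⊢ p1, p1, ((p1⊥ ⊗ (p1⊥ ⅋ p1)) ⊗ p1⊥)
  [⊗]  ⊢ p1, (p1⊥ ⊗ (p1⊥ ⅋ p1))
    [Ax]  ⊢ p1, p1⊥
    [⅋]  ⊢ (p1⊥ ⅋ p1)
      [Ax]  ⊢ p1, p1⊥
  [Ax]  ⊢ p1, p1⊥

Result: YES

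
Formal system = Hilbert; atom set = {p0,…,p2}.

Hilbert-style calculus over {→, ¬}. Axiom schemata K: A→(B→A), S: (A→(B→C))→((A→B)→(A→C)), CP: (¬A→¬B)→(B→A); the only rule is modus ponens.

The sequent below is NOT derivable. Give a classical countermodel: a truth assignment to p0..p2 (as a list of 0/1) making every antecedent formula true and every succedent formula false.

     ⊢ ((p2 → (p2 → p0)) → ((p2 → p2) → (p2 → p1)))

Enumerate valuations to refute Γ ⊢ Δ:
  v=000: Γ:[] Δ:[((p2 → (p2 → p0)) → ((p2 → p2) → (p2 → p1)))=T] refutes=False
  v=001: Γ:[] Δ:[((p2 → (p2 → p0)) → ((p2 → p2) → (p2 → p1)))=T] refutes=False
  v=010: Γ:[] Δ:[((p2 → (p2 → p0)) → ((p2 → p2) → (p2 → p1)))=T] refutes=False
  v=011: Γ:[] Δ:[((p2 → (p2 → p0)) → ((p2 → p2) → (p2 → p1)))=T] refutes=False
  v=100: Γ:[] Δ:[((p2 → (p2 → p0)) → ((p2 → p2) → (p2 → p1)))=T] refutes=False
  v=101: Γ:[] Δ:[((p2 → (p2 → p0)) → ((p2 → p2) → (p2 → p1)))=F] refutes=True  ← countermodel

Result: [1, 0, 1]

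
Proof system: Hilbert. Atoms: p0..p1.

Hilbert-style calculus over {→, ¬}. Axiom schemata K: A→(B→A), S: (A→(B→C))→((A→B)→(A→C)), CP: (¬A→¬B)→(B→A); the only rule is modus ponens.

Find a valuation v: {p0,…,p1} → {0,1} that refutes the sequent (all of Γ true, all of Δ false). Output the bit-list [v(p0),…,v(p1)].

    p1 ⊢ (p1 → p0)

Truth-table refutation:
  v=00: Γ:[p1=F] Δ:[(p1 → p0)=T] refutes=False
  v=01: Γ:[p1=T] Δ:[(p1 → p0)=F] refutes=True  ← countermodel

Result: [0, 1]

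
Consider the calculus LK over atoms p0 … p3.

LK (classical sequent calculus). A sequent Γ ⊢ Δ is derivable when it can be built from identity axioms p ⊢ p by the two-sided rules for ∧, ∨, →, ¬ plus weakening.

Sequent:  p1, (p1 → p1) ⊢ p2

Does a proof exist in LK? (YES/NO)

Truth-table refutation:
  v=0000: Γ:[p1=F, (p1 → p1)=T] Δ:[p2=F] refutes=False
  v=0001: Γ:[p1=F, (p1 → p1)=T] Δ:[p2=F] refutes=False
  v=0010: Γ:[p1=F, (p1 → p1)=T] Δ:[p2=T] refutes=False
  v=0011: Γ:[p1=F, (p1 → p1)=T] Δ:[p2=T] refutes=False
  v=0100: Γ:[p1=T, (p1 → p1)=T] Δ:[p2=F] refutes=True  ← countermodel

Result: NO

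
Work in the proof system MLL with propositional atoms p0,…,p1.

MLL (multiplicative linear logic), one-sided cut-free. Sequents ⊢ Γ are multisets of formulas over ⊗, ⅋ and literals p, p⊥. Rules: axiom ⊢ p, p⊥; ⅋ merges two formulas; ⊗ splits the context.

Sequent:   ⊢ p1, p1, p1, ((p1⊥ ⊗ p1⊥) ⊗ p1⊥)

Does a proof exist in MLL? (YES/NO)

Derivation trace:
[⊗]  ⊢ p1, p1, p1, ((p1⊥ ⊗ p1⊥) ⊗ p1⊥)
  [⊗]  ⊢ p1, p1, (p1⊥ ⊗ p1⊥)
    [Ax]  ⊢ p1, p1⊥
    [Ax]  ⊢ p1, p1⊥
  [Ax]  ⊢ p1, p1⊥

Result: YES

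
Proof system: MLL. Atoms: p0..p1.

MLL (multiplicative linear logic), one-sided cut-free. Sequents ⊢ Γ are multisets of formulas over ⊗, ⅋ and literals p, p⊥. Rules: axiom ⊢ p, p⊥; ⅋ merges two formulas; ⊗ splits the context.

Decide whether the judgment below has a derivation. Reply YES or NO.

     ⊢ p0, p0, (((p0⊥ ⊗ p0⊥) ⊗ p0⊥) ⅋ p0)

Derivation (root first):
[⅋]  ⊢ p0, p0, (((p0⊥ ⊗ p0⊥) ⊗ p0⊥) ⅋ p0)
  [⊗]  ⊢ p0, p0, p0, ((p0⊥ ⊗ p0⊥) ⊗ p0⊥)
    [⊗]  ⊢ p0, p0, (p0⊥ ⊗ p0⊥)
      [Ax]  ⊢ p0, p0⊥
      [Ax]  ⊢ p0, p0⊥
    [Ax]  ⊢ p0, p0⊥

Result: YES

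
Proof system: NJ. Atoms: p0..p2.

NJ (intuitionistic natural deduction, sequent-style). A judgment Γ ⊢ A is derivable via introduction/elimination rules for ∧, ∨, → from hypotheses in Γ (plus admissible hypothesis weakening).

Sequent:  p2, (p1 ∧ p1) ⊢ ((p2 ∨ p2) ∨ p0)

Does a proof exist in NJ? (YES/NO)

Proof tree:
[∨I₁] p2, (p1 ∧ p1) ⊢ ((p2 ∨ p2) ∨ p0)
  [Wk] p2, (p1 ∧ p1) ⊢ (p2 ∨ p2)
    [∨I₂] p2 ⊢ (p2 ∨ p2)
      [Ax] p2 ⊢ p2

Result: YES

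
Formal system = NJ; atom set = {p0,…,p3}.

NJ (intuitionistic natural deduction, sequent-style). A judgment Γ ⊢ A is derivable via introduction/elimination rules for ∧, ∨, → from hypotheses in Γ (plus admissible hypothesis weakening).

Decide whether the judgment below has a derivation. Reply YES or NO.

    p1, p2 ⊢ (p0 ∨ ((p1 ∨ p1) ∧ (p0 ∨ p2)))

Proof tree:
[∨I₂] p1, p2 ⊢ (p0 ∨ ((p1 ∨ p1) ∧ (p0 ∨ p2)))
  [∧I] p1, p2 ⊢ ((p1 ∨ p1) ∧ (p0 ∨ p2))
    [∨I₂] p1 ⊢ (p1 ∨ p1)
      [Ax] p1 ⊢ p1
    [∨I₂] p2 ⊢ (p0 ∨ p2)
      [Ax] p2 ⊢ p2

Result: YES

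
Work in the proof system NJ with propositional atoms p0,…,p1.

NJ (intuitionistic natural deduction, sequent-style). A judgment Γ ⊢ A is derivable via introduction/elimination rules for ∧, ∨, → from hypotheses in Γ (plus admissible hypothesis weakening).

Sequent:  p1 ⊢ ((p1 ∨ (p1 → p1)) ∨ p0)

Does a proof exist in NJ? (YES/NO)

Derivation trace:
[∨I₁] p1 ⊢ ((p1 ∨ (p1 → p1)) ∨ p0)
  [Wk] p1 ⊢ (p1 ∨ (p1 → p1))
    [∨I₂]  ⊢ (p1 ∨ (p1 → p1))
      [→I]  ⊢ (p1 → p1)
        [Ax] p1 ⊢ p1

Result: YES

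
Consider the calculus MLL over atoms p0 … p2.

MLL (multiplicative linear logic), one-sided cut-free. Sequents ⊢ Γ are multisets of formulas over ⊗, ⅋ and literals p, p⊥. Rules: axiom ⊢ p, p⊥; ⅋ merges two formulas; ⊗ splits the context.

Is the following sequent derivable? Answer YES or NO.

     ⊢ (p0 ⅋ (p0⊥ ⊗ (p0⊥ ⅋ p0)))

Derivation trace:
[⅋]  ⊢ (p0 ⅋ (p0⊥ ⊗ (p0⊥ ⅋ p0)))
  [⊗]  ⊢ p0, (p0⊥ ⊗ (p0⊥ ⅋ p0))
    [Ax]  ⊢ p0, p0⊥
    [⅋]  ⊢ (p0⊥ ⅋ p0)
      [Ax]  ⊢ p0, p0⊥

Result: YES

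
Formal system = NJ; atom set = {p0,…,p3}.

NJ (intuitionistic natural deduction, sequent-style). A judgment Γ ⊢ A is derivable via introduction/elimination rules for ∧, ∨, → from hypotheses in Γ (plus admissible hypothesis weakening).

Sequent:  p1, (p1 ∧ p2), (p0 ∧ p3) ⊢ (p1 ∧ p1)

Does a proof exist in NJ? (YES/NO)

Derivation (root first):
[∧I] p1, (p1 ∧ p2), (p0 ∧ p3) ⊢ (p1 ∧ p1)
  [Wk] p1, (p0 ∧ p3) ⊢ p1
    [Ax] p1 ⊢ p1
  [Wk] p1, (p0 ∧ p3), (p1 ∧ p2) ⊢ p1
    [Wk] p1, (p0 ∧ p3) ⊢ p1
      [Ax] p1 ⊢ p1

Result: YES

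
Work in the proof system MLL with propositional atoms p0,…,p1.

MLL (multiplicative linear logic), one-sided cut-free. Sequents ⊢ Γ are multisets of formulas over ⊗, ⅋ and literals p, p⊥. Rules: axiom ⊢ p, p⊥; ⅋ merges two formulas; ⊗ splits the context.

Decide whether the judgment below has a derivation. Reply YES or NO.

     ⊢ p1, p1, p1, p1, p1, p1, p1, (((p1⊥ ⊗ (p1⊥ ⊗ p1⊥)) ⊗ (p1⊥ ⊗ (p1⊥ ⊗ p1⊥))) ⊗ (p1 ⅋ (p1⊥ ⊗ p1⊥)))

Derivation (root first):
[⊗]  ⊢ p1, p1, p1, p1, p1, p1, p1, (((p1⊥ ⊗ (p1⊥ ⊗ p1⊥)) ⊗ (p1⊥ ⊗ (p1⊥ ⊗ p1⊥))) ⊗ (p1 ⅋ (p1⊥ ⊗ p1⊥)))
  [⊗]  ⊢ p1, p1, p1, p1, p1, p1, ((p1⊥ ⊗ (p1⊥ ⊗ p1⊥)) ⊗ (p1⊥ ⊗ (p1⊥ ⊗ p1⊥)))
    [⊗]  ⊢ p1, p1, p1, (p1⊥ ⊗ (p1⊥ ⊗ p1⊥))
      [Ax]  ⊢ p1, p1⊥
      [⊗]  ⊢ p1, p1, (p1⊥ ⊗ p1⊥)
        [Ax]  ⊢ p1, p1⊥
        [Ax]  ⊢ p1, p1⊥
    [⊗]  ⊢ p1, p1, p1, (p1⊥ ⊗ (p1⊥ ⊗ p1⊥))
      [Ax]  ⊢ p1, p1⊥
      [⊗]  ⊢ p1, p1, (p1⊥ ⊗ p1⊥)
        [Ax]  ⊢ p1, p1⊥
        [Ax]  ⊢ p1, p1⊥
  [⅋]  ⊢ p1, (p1 ⅋ (p1⊥ ⊗ p1⊥))
    [⊗]  ⊢ p1, p1, (p1⊥ ⊗ p1⊥)
      [Ax]  ⊢ p1, p1⊥
      [Ax]  ⊢ p1, p1⊥

Result: YES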